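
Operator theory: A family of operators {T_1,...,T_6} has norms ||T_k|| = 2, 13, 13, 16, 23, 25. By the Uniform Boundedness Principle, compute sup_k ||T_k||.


By the Uniform Boundedness Principle, the supremum of norms is finite.
sup_k ||T_k|| = max(2, 13, 13, 16, 23, 25) = 25

25


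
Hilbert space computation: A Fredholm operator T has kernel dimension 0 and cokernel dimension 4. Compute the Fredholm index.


The Fredholm index is defined as ind(T) = dim(ker T) - dim(coker T)
= 0 - 4
= -4

-4


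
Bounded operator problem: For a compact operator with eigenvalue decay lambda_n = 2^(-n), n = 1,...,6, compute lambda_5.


The eigenvalue formula gives lambda_5 = 1/2^5
= 1/32
= 0.0312

0.0312


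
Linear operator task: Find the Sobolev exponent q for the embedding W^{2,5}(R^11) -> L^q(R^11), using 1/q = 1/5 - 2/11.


Using the Sobolev embedding formula: 1/q = 1/p - k/n
1/q = 1/5 - 2/11 = 1/55
q = 1/(1/55) = 55

55.0000


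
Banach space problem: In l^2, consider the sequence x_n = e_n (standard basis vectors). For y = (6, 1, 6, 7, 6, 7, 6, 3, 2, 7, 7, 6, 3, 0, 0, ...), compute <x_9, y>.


x_9 = e_9 is the standard basis vector with 1 in position 9.
<x_9, y> = y_9 = 2
As n -> infinity, <x_n, y> -> 0, confirming weak convergence of (x_n) to 0.

2


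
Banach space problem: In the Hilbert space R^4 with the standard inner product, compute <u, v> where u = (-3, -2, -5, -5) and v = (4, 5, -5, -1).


Computing the standard inner product <u, v> = sum u_i * v_i
= -3*4 + -2*5 + -5*-5 + -5*-1
= -12 + -10 + 25 + 5
= 8

8


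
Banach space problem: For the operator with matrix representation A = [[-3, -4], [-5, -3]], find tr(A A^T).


trace(A * A^T) = sum of squares of all entries
= (-3)^2 + (-4)^2 + (-5)^2 + (-3)^2
= 9 + 16 + 25 + 9
= 59

59


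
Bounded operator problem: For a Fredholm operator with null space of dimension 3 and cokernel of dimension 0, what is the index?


The Fredholm index is defined as ind(T) = dim(ker T) - dim(coker T)
= 3 - 0
= 3

3


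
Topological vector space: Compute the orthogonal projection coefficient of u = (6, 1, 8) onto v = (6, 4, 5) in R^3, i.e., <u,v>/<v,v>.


Computing <u,v> = 6*6 + 1*4 + 8*5 = 80
Computing <v,v> = 6^2 + 4^2 + 5^2 = 77
Projection coefficient = 80/77 = 1.0390

1.0390


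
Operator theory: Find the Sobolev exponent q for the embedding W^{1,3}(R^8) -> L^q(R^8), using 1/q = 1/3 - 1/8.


Using the Sobolev embedding formula: 1/q = 1/p - k/n
1/q = 1/3 - 1/8 = 5/24
q = 1/(5/24) = 24/5 = 4.8000

4.8000


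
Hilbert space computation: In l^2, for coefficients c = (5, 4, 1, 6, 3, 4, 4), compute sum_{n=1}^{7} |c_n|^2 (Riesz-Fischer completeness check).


sum |c_n|^2 = 5^2 + 4^2 + 1^2 + 6^2 + 3^2 + 4^2 + 4^2
= 25 + 16 + 1 + 36 + 9 + 16 + 16
= 119

119


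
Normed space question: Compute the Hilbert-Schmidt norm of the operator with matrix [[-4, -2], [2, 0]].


The Hilbert-Schmidt norm is sqrt(sum of squares of all entries).
Sum of squares = (-4)^2 + (-2)^2 + 2^2 + 0^2
= 16 + 4 + 4 + 0 = 24
||T||_HS = sqrt(24) = 4.8990

4.8990


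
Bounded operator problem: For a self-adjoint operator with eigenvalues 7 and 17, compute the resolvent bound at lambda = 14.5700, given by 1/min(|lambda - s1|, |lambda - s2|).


dist(14.5700, {7, 17}) = min(|14.5700 - 7|, |14.5700 - 17|)
= min(7.5700, 2.4300) = 2.4300
Resolvent bound = 1/2.4300 = 0.4115

0.4115


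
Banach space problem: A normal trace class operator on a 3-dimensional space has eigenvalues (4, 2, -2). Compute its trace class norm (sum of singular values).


For a normal operator, singular values equal |eigenvalues|.
Trace norm = sum |lambda_i| = 4 + 2 + 2
= 8

8


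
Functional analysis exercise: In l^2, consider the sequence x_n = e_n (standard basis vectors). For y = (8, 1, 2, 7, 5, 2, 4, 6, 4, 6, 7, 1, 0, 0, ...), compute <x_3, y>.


x_3 = e_3 is the standard basis vector with 1 in position 3.
<x_3, y> = y_3 = 2
As n -> infinity, <x_n, y> -> 0, confirming weak convergence of (x_n) to 0.

2


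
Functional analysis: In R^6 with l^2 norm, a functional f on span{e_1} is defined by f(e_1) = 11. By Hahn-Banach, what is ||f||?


The norm of f is given by ||f|| = sup_{||x||=1} |f(x)|.
On span{e_1}, ||e_1|| = 1, so ||f|| = |f(e_1)| / ||e_1||
= |11| / 1 = 11.0000

11.0000


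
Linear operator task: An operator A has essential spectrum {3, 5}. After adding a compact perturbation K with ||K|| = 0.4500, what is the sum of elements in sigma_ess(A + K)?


By Weyl's theorem, the essential spectrum is invariant under compact perturbations.
sigma_ess(A + K) = sigma_ess(A) = {3, 5}
Sum = 3 + 5 = 8

8


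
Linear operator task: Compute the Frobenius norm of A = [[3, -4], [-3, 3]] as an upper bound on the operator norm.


||A||_F^2 = sum a_ij^2
= 3^2 + (-4)^2 + (-3)^2 + 3^2
= 9 + 16 + 9 + 9 = 43
||A||_F = sqrt(43) = 6.5574

6.5574


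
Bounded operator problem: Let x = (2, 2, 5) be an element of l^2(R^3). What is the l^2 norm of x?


The l^2 norm = (sum |x_i|^2)^(1/2)
Sum of 2th powers = 4 + 4 + 25 = 33
||x||_2 = (33)^(1/2) = 5.7446

5.7446


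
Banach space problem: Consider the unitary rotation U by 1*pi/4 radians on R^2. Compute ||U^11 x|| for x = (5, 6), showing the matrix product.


U is a rotation by theta = 1*pi/4
U^11 = rotation by 11*theta = 11*pi/4 = 3*pi/4 (mod 2*pi)
cos(3*pi/4) = -0.7071, sin(3*pi/4) = 0.7071
U^11 x = (-0.7071 * 5 - 0.7071 * 6, 0.7071 * 5 + -0.7071 * 6)
= (-7.7782, -0.7071)
||U^11 x|| = sqrt((-7.7782)^2 + (-0.7071)^2) = sqrt(61.0000) = 7.8102

7.8102


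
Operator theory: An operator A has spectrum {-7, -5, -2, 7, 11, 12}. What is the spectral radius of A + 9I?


Spectrum of A + 9I = {2, 4, 7, 16, 20, 21}
Spectral radius = max |lambda| over the shifted spectrum
= max(2, 4, 7, 16, 20, 21) = 21

21


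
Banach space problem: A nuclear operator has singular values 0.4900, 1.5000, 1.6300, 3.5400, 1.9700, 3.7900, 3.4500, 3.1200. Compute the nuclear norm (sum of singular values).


The nuclear norm is the sum of all singular values.
||T||_1 = 0.4900 + 1.5000 + 1.6300 + 3.5400 + 1.9700 + 3.7900 + 3.4500 + 3.1200
= 19.4900

19.4900


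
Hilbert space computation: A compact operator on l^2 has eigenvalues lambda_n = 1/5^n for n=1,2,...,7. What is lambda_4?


The eigenvalue formula gives lambda_4 = 1/5^4
= 1/625
= 0.0016

0.0016


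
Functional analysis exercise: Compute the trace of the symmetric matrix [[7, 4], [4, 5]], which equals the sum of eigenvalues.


For a self-adjoint (symmetric) matrix, the eigenvalues are real.
The sum of eigenvalues equals the trace of the matrix.
trace = 7 + 5 = 12

12


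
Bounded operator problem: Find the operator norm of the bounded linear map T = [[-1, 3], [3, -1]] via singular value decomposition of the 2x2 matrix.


A^T A = [[10, -6], [-6, 10]]
trace(A^T A) = 20, det(A^T A) = 64
discriminant = 20^2 - 4*64 = 144
Largest eigenvalue of A^T A = (trace + sqrt(disc))/2 = 16.0000
||T|| = sqrt(16.0000) = 4.0000

4.0000


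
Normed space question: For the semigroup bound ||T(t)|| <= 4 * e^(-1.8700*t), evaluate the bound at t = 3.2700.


||T(3.2700)|| <= 4 * exp(-1.8700 * 3.2700)
= 4 * exp(-6.1149)
= 4 * 0.0022
= 0.0088

0.0088


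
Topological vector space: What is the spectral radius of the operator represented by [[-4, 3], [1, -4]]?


For a 2x2 matrix, eigenvalues satisfy lambda^2 - (trace)*lambda + det = 0
trace = -4 + -4 = -8
det = -4*-4 - 3*1 = 13
discriminant = (-8)^2 - 4*(13) = 12
spectral radius = max |eigenvalue| = 5.7321

5.7321


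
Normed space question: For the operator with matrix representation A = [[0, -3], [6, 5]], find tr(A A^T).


trace(A * A^T) = sum of squares of all entries
= 0^2 + (-3)^2 + 6^2 + 5^2
= 0 + 9 + 36 + 25
= 70

70


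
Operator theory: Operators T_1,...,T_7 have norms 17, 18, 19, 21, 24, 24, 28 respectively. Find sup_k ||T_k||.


By the Uniform Boundedness Principle, the supremum of norms is finite.
sup_k ||T_k|| = max(17, 18, 19, 21, 24, 24, 28) = 28

28


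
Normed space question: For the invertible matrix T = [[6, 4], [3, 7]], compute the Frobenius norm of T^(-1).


det(T) = 6*7 - 4*3 = 30
T^(-1) = (1/30) * [[7, -4], [-3, 6]] = [[0.2333, -0.1333], [-0.1000, 0.2000]]
||T^(-1)||_F^2 = 0.2333^2 + (-0.1333)^2 + (-0.1000)^2 + 0.2000^2 = 0.1222
||T^(-1)||_F = sqrt(0.1222) = 0.3496

0.3496


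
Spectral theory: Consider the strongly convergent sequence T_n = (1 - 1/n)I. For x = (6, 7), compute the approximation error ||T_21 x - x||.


T_21 x - x = (1 - 1/21)x - x = -x/21
||x|| = sqrt(85) = 9.2195
||T_21 x - x|| = ||x||/21 = 9.2195/21 = 0.4390

0.4390


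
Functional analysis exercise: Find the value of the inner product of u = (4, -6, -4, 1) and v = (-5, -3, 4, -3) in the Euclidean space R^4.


Computing the standard inner product <u, v> = sum u_i * v_i
= 4*-5 + -6*-3 + -4*4 + 1*-3
= -20 + 18 + -16 + -3
= -21

-21


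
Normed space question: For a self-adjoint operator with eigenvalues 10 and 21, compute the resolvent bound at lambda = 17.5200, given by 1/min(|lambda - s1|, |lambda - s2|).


dist(17.5200, {10, 21}) = min(|17.5200 - 10|, |17.5200 - 21|)
= min(7.5200, 3.4800) = 3.4800
Resolvent bound = 1/3.4800 = 0.2874

0.2874


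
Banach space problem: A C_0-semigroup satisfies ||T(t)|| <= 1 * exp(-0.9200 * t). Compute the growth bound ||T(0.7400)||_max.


||T(0.7400)|| <= 1 * exp(-0.9200 * 0.7400)
= 1 * exp(-0.6808)
= 1 * 0.5062
= 0.5062

0.5062


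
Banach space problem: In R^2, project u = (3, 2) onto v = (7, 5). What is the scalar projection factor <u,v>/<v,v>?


Computing <u,v> = 3*7 + 2*5 = 31
Computing <v,v> = 7^2 + 5^2 = 74
Projection coefficient = 31/74 = 0.4189

0.4189


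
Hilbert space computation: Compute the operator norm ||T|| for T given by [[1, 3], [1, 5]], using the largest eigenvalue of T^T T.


A^T A = [[2, 8], [8, 34]]
trace(A^T A) = 36, det(A^T A) = 4
discriminant = 36^2 - 4*4 = 1280
Largest eigenvalue of A^T A = (trace + sqrt(disc))/2 = 35.8885
||T|| = sqrt(35.8885) = 5.9907

5.9907


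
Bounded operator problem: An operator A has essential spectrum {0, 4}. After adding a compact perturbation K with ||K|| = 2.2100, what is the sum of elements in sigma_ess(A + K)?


By Weyl's theorem, the essential spectrum is invariant under compact perturbations.
sigma_ess(A + K) = sigma_ess(A) = {0, 4}
Sum = 0 + 4 = 4

4


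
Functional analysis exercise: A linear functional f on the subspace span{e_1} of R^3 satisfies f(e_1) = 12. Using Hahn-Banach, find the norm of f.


The norm of f is given by ||f|| = sup_{||x||=1} |f(x)|.
On span{e_1}, ||e_1|| = 1, so ||f|| = |f(e_1)| / ||e_1||
= |12| / 1 = 12.0000

12.0000


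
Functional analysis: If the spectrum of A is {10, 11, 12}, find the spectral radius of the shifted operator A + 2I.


Spectrum of A + 2I = {12, 13, 14}
Spectral radius = max |lambda| over the shifted spectrum
= max(12, 13, 14) = 14

14


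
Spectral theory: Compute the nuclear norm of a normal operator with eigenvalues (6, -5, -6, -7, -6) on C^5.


For a normal operator, singular values equal |eigenvalues|.
Trace norm = sum |lambda_i| = 6 + 5 + 6 + 7 + 6
= 30

30


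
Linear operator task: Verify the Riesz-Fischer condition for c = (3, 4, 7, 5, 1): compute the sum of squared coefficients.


sum |c_n|^2 = 3^2 + 4^2 + 7^2 + 5^2 + 1^2
= 9 + 16 + 49 + 25 + 1
= 100

100


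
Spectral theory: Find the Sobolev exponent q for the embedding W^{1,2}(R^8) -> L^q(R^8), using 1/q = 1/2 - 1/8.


Using the Sobolev embedding formula: 1/q = 1/p - k/n
1/q = 1/2 - 1/8 = 3/8
q = 1/(3/8) = 8/3 = 2.6667

2.6667


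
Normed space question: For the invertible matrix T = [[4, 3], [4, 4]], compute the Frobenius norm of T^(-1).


det(T) = 4*4 - 3*4 = 4
T^(-1) = (1/4) * [[4, -3], [-4, 4]] = [[1.0000, -0.7500], [-1.0000, 1.0000]]
||T^(-1)||_F^2 = 1.0000^2 + (-0.7500)^2 + (-1.0000)^2 + 1.0000^2 = 3.5625
||T^(-1)||_F = sqrt(3.5625) = 1.8875

1.8875


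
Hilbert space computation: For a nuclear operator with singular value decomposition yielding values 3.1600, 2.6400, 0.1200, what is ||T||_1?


The nuclear norm is the sum of all singular values.
||T||_1 = 3.1600 + 2.6400 + 0.1200
= 5.9200

5.9200


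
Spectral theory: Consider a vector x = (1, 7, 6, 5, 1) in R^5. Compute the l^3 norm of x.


The l^3 norm = (sum |x_i|^3)^(1/3)
Sum of 3th powers = 1 + 343 + 216 + 125 + 1 = 686
||x||_3 = (686)^(1/3) = 8.8194

8.8194


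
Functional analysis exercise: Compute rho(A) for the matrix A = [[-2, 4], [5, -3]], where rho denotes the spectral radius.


For a 2x2 matrix, eigenvalues satisfy lambda^2 - (trace)*lambda + det = 0
trace = -2 + -3 = -5
det = -2*-3 - 4*5 = -14
discriminant = (-5)^2 - 4*(-14) = 81
spectral radius = max |eigenvalue| = 7.0000

7.0000


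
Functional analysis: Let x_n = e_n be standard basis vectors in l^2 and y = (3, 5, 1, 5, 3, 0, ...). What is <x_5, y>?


x_5 = e_5 is the standard basis vector with 1 in position 5.
<x_5, y> = y_5 = 3
As n -> infinity, <x_n, y> -> 0, confirming weak convergence of (x_n) to 0.

3


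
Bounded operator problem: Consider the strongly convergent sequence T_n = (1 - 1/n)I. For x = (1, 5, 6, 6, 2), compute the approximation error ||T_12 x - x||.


T_12 x - x = (1 - 1/12)x - x = -x/12
||x|| = sqrt(102) = 10.0995
||T_12 x - x|| = ||x||/12 = 10.0995/12 = 0.8416

0.8416


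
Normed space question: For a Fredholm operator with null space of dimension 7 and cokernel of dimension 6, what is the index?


The Fredholm index is defined as ind(T) = dim(ker T) - dim(coker T)
= 7 - 6
= 1

1


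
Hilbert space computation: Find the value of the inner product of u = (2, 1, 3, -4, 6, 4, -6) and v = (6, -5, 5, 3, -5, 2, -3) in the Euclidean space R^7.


Computing the standard inner product <u, v> = sum u_i * v_i
= 2*6 + 1*-5 + 3*5 + -4*3 + 6*-5 + 4*2 + -6*-3
= 12 + -5 + 15 + -12 + -30 + 8 + 18
= 6

6


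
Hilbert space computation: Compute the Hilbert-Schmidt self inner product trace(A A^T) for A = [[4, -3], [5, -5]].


trace(A * A^T) = sum of squares of all entries
= 4^2 + (-3)^2 + 5^2 + (-5)^2
= 16 + 9 + 25 + 25
= 75

75


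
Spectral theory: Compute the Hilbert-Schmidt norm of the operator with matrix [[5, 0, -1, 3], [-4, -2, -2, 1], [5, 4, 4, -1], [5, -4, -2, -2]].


The Hilbert-Schmidt norm is sqrt(sum of squares of all entries).
Sum of squares = 5^2 + 0^2 + (-1)^2 + 3^2 + (-4)^2 + (-2)^2 + (-2)^2 + 1^2 + 5^2 + 4^2 + 4^2 + (-1)^2 + 5^2 + (-4)^2 + (-2)^2 + (-2)^2
= 25 + 0 + 1 + 9 + 16 + 4 + 4 + 1 + 25 + 16 + 16 + 1 + 25 + 16 + 4 + 4 = 167
||T||_HS = sqrt(167) = 12.9228

12.9228


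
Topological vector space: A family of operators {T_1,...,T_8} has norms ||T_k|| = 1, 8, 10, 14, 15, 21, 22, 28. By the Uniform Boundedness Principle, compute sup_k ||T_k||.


By the Uniform Boundedness Principle, the supremum of norms is finite.
sup_k ||T_k|| = max(1, 8, 10, 14, 15, 21, 22, 28) = 28

28


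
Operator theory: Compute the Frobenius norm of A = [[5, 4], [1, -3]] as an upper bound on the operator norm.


||A||_F^2 = sum a_ij^2
= 5^2 + 4^2 + 1^2 + (-3)^2
= 25 + 16 + 1 + 9 = 51
||A||_F = sqrt(51) = 7.1414

7.1414


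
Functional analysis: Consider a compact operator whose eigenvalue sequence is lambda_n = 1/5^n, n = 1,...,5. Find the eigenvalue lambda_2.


The eigenvalue formula gives lambda_2 = 1/5^2
= 1/25
= 0.0400

0.0400


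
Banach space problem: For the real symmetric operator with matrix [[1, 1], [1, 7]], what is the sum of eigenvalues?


For a self-adjoint (symmetric) matrix, the eigenvalues are real.
The sum of eigenvalues equals the trace of the matrix.
trace = 1 + 7 = 8

8


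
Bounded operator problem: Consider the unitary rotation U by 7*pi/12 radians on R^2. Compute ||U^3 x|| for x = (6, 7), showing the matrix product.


U is a rotation by theta = 7*pi/12
U^3 = rotation by 3*theta = 21*pi/12
cos(21*pi/12) = 0.7071, sin(21*pi/12) = -0.7071
U^3 x = (0.7071 * 6 - -0.7071 * 7, -0.7071 * 6 + 0.7071 * 7)
= (9.1924, 0.7071)
||U^3 x|| = sqrt(9.1924^2 + 0.7071^2) = sqrt(85.0000) = 9.2195

9.2195


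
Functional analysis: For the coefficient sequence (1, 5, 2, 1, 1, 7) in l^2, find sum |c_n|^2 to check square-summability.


sum |c_n|^2 = 1^2 + 5^2 + 2^2 + 1^2 + 1^2 + 7^2
= 1 + 25 + 4 + 1 + 1 + 49
= 81

81


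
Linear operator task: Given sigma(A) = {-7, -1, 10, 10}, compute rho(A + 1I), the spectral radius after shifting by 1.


Spectrum of A + 1I = {-6, 0, 11, 11}
Spectral radius = max |lambda| over the shifted spectrum
= max(6, 0, 11, 11) = 11

11


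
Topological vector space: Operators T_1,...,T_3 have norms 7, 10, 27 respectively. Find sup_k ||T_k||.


By the Uniform Boundedness Principle, the supremum of norms is finite.
sup_k ||T_k|| = max(7, 10, 27) = 27

27


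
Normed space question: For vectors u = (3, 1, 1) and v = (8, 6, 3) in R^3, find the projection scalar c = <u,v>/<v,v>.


Computing <u,v> = 3*8 + 1*6 + 1*3 = 33
Computing <v,v> = 8^2 + 6^2 + 3^2 = 109
Projection coefficient = 33/109 = 0.3028

0.3028


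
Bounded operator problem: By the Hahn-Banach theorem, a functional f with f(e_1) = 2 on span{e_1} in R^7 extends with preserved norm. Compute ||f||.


The norm of f is given by ||f|| = sup_{||x||=1} |f(x)|.
On span{e_1}, ||e_1|| = 1, so ||f|| = |f(e_1)| / ||e_1||
= |2| / 1 = 2.0000

2.0000


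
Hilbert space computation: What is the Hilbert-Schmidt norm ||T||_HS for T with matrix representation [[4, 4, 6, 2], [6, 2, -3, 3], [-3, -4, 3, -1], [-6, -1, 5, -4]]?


The Hilbert-Schmidt norm is sqrt(sum of squares of all entries).
Sum of squares = 4^2 + 4^2 + 6^2 + 2^2 + 6^2 + 2^2 + (-3)^2 + 3^2 + (-3)^2 + (-4)^2 + 3^2 + (-1)^2 + (-6)^2 + (-1)^2 + 5^2 + (-4)^2
= 16 + 16 + 36 + 4 + 36 + 4 + 9 + 9 + 9 + 16 + 9 + 1 + 36 + 1 + 25 + 16 = 243
||T||_HS = sqrt(243) = 15.5885

15.5885


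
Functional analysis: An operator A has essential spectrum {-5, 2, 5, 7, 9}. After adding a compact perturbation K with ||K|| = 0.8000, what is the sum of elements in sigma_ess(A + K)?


By Weyl's theorem, the essential spectrum is invariant under compact perturbations.
sigma_ess(A + K) = sigma_ess(A) = {-5, 2, 5, 7, 9}
Sum = -5 + 2 + 5 + 7 + 9 = 18

18


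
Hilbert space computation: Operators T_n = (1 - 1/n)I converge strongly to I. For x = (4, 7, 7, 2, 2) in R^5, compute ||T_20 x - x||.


T_20 x - x = (1 - 1/20)x - x = -x/20
||x|| = sqrt(122) = 11.0454
||T_20 x - x|| = ||x||/20 = 11.0454/20 = 0.5523

0.5523


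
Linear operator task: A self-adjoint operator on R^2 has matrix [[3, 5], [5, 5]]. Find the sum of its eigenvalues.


For a self-adjoint (symmetric) matrix, the eigenvalues are real.
The sum of eigenvalues equals the trace of the matrix.
trace = 3 + 5 = 8

8


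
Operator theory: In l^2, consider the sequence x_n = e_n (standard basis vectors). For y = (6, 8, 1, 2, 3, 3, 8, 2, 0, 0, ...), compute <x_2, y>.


x_2 = e_2 is the standard basis vector with 1 in position 2.
<x_2, y> = y_2 = 8
As n -> infinity, <x_n, y> -> 0, confirming weak convergence of (x_n) to 0.

8


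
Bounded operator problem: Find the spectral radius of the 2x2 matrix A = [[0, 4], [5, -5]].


For a 2x2 matrix, eigenvalues satisfy lambda^2 - (trace)*lambda + det = 0
trace = 0 + -5 = -5
det = 0*-5 - 4*5 = -20
discriminant = (-5)^2 - 4*(-20) = 105
spectral radius = max |eigenvalue| = 7.6235

7.6235


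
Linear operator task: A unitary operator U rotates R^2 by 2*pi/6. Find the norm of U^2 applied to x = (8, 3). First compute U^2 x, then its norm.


U is a rotation by theta = 2*pi/6
U^2 = rotation by 2*theta = 4*pi/6
cos(4*pi/6) = -0.5000, sin(4*pi/6) = 0.8660
U^2 x = (-0.5000 * 8 - 0.8660 * 3, 0.8660 * 8 + -0.5000 * 3)
= (-6.5981, 5.4282)
||U^2 x|| = sqrt((-6.5981)^2 + 5.4282^2) = sqrt(73.0000) = 8.5440

8.5440


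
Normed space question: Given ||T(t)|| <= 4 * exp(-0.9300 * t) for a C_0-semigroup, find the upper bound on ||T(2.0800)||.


||T(2.0800)|| <= 4 * exp(-0.9300 * 2.0800)
= 4 * exp(-1.9344)
= 4 * 0.1445
= 0.5780

0.5780


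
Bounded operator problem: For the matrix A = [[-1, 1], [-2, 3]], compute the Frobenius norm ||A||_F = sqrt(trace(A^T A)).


||A||_F^2 = sum a_ij^2
= (-1)^2 + 1^2 + (-2)^2 + 3^2
= 1 + 1 + 4 + 9 = 15
||A||_F = sqrt(15) = 3.8730

3.8730


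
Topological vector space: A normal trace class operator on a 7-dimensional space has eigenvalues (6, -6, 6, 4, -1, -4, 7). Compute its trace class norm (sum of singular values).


For a normal operator, singular values equal |eigenvalues|.
Trace norm = sum |lambda_i| = 6 + 6 + 6 + 4 + 1 + 4 + 7
= 34

34


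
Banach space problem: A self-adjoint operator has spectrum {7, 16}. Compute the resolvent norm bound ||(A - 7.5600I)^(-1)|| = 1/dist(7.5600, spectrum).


dist(7.5600, {7, 16}) = min(|7.5600 - 7|, |7.5600 - 16|)
= min(0.5600, 8.4400) = 0.5600
Resolvent bound = 1/0.5600 = 1.7857

1.7857


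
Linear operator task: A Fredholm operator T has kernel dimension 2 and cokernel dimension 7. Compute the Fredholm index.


The Fredholm index is defined as ind(T) = dim(ker T) - dim(coker T)
= 2 - 7
= -5

-5


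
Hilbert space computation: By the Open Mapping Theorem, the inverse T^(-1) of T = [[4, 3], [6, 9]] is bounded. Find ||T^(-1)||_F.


det(T) = 4*9 - 3*6 = 18
T^(-1) = (1/18) * [[9, -3], [-6, 4]] = [[0.5000, -0.1667], [-0.3333, 0.2222]]
||T^(-1)||_F^2 = 0.5000^2 + (-0.1667)^2 + (-0.3333)^2 + 0.2222^2 = 0.4383
||T^(-1)||_F = sqrt(0.4383) = 0.6620

0.6620


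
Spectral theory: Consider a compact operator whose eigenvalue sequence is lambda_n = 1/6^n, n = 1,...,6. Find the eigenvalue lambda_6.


The eigenvalue formula gives lambda_6 = 1/6^6
= 1/46656
= 2.1433e-05

2.1433e-05


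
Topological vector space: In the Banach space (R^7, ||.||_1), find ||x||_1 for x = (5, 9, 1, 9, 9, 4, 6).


The l^1 norm equals the sum of absolute values of all components.
||x||_1 = 5 + 9 + 1 + 9 + 9 + 4 + 6
= 43

43.0000


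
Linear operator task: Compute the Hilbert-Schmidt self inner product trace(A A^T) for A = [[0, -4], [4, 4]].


trace(A * A^T) = sum of squares of all entries
= 0^2 + (-4)^2 + 4^2 + 4^2
= 0 + 16 + 16 + 16
= 48

48


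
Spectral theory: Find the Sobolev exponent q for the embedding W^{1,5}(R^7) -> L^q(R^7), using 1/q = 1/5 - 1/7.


Using the Sobolev embedding formula: 1/q = 1/p - k/n
1/q = 1/5 - 1/7 = 2/35
q = 1/(2/35) = 35/2 = 17.5000

17.5000


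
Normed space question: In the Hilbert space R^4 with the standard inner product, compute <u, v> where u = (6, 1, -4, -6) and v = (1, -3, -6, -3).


Computing the standard inner product <u, v> = sum u_i * v_i
= 6*1 + 1*-3 + -4*-6 + -6*-3
= 6 + -3 + 24 + 18
= 45

45


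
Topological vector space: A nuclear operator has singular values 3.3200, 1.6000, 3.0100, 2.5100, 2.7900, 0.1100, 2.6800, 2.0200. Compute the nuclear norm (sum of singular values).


The nuclear norm is the sum of all singular values.
||T||_1 = 3.3200 + 1.6000 + 3.0100 + 2.5100 + 2.7900 + 0.1100 + 2.6800 + 2.0200
= 18.0400

18.0400


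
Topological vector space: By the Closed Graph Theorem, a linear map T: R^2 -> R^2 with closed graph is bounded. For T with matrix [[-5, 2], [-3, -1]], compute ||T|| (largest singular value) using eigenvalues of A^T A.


A^T A = [[34, -7], [-7, 5]]
trace(A^T A) = 39, det(A^T A) = 121
discriminant = 39^2 - 4*121 = 1037
Largest eigenvalue of A^T A = (trace + sqrt(disc))/2 = 35.6012
||T|| = sqrt(35.6012) = 5.9667

5.9667


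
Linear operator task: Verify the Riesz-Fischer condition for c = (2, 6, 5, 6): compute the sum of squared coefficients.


sum |c_n|^2 = 2^2 + 6^2 + 5^2 + 6^2
= 4 + 36 + 25 + 36
= 101

101


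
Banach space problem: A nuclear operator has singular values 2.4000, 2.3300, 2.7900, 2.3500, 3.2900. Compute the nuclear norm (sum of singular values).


The nuclear norm is the sum of all singular values.
||T||_1 = 2.4000 + 2.3300 + 2.7900 + 2.3500 + 3.2900
= 13.1600

13.1600


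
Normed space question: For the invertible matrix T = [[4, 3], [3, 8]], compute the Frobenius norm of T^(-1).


det(T) = 4*8 - 3*3 = 23
T^(-1) = (1/23) * [[8, -3], [-3, 4]] = [[0.3478, -0.1304], [-0.1304, 0.1739]]
||T^(-1)||_F^2 = 0.3478^2 + (-0.1304)^2 + (-0.1304)^2 + 0.1739^2 = 0.1853
||T^(-1)||_F = sqrt(0.1853) = 0.4304

0.4304


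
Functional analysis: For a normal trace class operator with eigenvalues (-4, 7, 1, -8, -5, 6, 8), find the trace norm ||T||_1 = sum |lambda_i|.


For a normal operator, singular values equal |eigenvalues|.
Trace norm = sum |lambda_i| = 4 + 7 + 1 + 8 + 5 + 6 + 8
= 39

39


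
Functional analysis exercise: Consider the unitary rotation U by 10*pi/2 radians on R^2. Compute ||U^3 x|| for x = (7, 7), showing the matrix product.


U is a rotation by theta = 10*pi/2
U^3 = rotation by 3*theta = 30*pi/2 = 2*pi/2 (mod 2*pi)
cos(2*pi/2) = -1.0000, sin(2*pi/2) = 0.0000
U^3 x = (-1.0000 * 7 - 0.0000 * 7, 0.0000 * 7 + -1.0000 * 7)
= (-7.0000, -7.0000)
||U^3 x|| = sqrt((-7.0000)^2 + (-7.0000)^2) = sqrt(98.0000) = 9.8995

9.8995


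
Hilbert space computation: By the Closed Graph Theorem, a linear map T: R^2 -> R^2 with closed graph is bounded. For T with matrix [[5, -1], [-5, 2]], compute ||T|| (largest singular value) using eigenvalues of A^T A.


A^T A = [[50, -15], [-15, 5]]
trace(A^T A) = 55, det(A^T A) = 25
discriminant = 55^2 - 4*25 = 2925
Largest eigenvalue of A^T A = (trace + sqrt(disc))/2 = 54.5416
||T|| = sqrt(54.5416) = 7.3852

7.3852


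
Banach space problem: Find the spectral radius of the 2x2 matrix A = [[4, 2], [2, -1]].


For a 2x2 matrix, eigenvalues satisfy lambda^2 - (trace)*lambda + det = 0
trace = 4 + -1 = 3
det = 4*-1 - 2*2 = -8
discriminant = 3^2 - 4*(-8) = 41
spectral radius = max |eigenvalue| = 4.7016

4.7016


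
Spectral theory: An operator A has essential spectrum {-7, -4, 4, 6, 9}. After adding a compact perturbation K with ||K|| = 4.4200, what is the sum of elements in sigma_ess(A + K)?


By Weyl's theorem, the essential spectrum is invariant under compact perturbations.
sigma_ess(A + K) = sigma_ess(A) = {-7, -4, 4, 6, 9}
Sum = -7 + -4 + 4 + 6 + 9 = 8

8


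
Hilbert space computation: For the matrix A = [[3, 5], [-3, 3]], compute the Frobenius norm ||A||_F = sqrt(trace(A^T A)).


||A||_F^2 = sum a_ij^2
= 3^2 + 5^2 + (-3)^2 + 3^2
= 9 + 25 + 9 + 9 = 52
||A||_F = sqrt(52) = 7.2111

7.2111


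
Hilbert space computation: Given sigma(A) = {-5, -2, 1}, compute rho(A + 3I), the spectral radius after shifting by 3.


Spectrum of A + 3I = {-2, 1, 4}
Spectral radius = max |lambda| over the shifted spectrum
= max(2, 1, 4) = 4

4


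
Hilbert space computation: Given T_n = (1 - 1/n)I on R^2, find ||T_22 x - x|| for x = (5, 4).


T_22 x - x = (1 - 1/22)x - x = -x/22
||x|| = sqrt(41) = 6.4031
||T_22 x - x|| = ||x||/22 = 6.4031/22 = 0.2911

0.2911


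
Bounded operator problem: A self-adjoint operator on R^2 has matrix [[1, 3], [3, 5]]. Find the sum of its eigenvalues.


For a self-adjoint (symmetric) matrix, the eigenvalues are real.
The sum of eigenvalues equals the trace of the matrix.
trace = 1 + 5 = 6

6


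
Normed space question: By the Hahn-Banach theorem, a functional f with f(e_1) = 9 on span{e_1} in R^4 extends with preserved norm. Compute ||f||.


The norm of f is given by ||f|| = sup_{||x||=1} |f(x)|.
On span{e_1}, ||e_1|| = 1, so ||f|| = |f(e_1)| / ||e_1||
= |9| / 1 = 9.0000

9.0000


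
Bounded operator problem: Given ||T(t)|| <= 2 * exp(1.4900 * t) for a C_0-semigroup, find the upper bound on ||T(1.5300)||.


||T(1.5300)|| <= 2 * exp(1.4900 * 1.5300)
= 2 * exp(2.2797)
= 2 * 9.7737
= 19.5475

19.5475


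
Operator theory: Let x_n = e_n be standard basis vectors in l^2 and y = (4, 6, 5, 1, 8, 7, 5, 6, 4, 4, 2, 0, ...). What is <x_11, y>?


x_11 = e_11 is the standard basis vector with 1 in position 11.
<x_11, y> = y_11 = 2
As n -> infinity, <x_n, y> -> 0, confirming weak convergence of (x_n) to 0.

2


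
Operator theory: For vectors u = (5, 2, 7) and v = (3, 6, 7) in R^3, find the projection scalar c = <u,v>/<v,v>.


Computing <u,v> = 5*3 + 2*6 + 7*7 = 76
Computing <v,v> = 3^2 + 6^2 + 7^2 = 94
Projection coefficient = 76/94 = 0.8085

0.8085


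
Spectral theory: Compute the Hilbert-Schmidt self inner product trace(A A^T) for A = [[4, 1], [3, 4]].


trace(A * A^T) = sum of squares of all entries
= 4^2 + 1^2 + 3^2 + 4^2
= 16 + 1 + 9 + 16
= 42

42


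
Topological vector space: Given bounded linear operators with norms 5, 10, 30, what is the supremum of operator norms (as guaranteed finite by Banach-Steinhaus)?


By the Uniform Boundedness Principle, the supremum of norms is finite.
sup_k ||T_k|| = max(5, 10, 30) = 30

30


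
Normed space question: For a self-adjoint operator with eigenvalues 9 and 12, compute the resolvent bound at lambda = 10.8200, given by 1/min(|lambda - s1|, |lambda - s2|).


dist(10.8200, {9, 12}) = min(|10.8200 - 9|, |10.8200 - 12|)
= min(1.8200, 1.1800) = 1.1800
Resolvent bound = 1/1.1800 = 0.8475

0.8475


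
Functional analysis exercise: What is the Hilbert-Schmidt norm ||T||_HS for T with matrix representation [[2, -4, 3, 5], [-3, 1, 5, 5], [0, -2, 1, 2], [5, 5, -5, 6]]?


The Hilbert-Schmidt norm is sqrt(sum of squares of all entries).
Sum of squares = 2^2 + (-4)^2 + 3^2 + 5^2 + (-3)^2 + 1^2 + 5^2 + 5^2 + 0^2 + (-2)^2 + 1^2 + 2^2 + 5^2 + 5^2 + (-5)^2 + 6^2
= 4 + 16 + 9 + 25 + 9 + 1 + 25 + 25 + 0 + 4 + 1 + 4 + 25 + 25 + 25 + 36 = 234
||T||_HS = sqrt(234) = 15.2971

15.2971


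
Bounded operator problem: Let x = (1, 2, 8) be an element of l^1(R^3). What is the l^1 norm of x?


The l^1 norm equals the sum of absolute values of all components.
||x||_1 = 1 + 2 + 8
= 11

11.0000


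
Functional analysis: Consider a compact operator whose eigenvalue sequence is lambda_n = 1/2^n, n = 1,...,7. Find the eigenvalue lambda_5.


The eigenvalue formula gives lambda_5 = 1/2^5
= 1/32
= 0.0312

0.0312


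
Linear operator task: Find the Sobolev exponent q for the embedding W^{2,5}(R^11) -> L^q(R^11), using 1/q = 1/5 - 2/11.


Using the Sobolev embedding formula: 1/q = 1/p - k/n
1/q = 1/5 - 2/11 = 1/55
q = 1/(1/55) = 55

55.0000


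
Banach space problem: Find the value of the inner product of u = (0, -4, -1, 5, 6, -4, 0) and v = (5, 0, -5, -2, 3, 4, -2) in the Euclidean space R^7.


Computing the standard inner product <u, v> = sum u_i * v_i
= 0*5 + -4*0 + -1*-5 + 5*-2 + 6*3 + -4*4 + 0*-2
= 0 + 0 + 5 + -10 + 18 + -16 + 0
= -3

-3


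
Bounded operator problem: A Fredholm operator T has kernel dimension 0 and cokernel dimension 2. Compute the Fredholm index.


The Fredholm index is defined as ind(T) = dim(ker T) - dim(coker T)
= 0 - 2
= -2

-2


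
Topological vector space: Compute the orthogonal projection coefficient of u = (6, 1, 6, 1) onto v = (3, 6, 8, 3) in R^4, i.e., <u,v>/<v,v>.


Computing <u,v> = 6*3 + 1*6 + 6*8 + 1*3 = 75
Computing <v,v> = 3^2 + 6^2 + 8^2 + 3^2 = 118
Projection coefficient = 75/118 = 0.6356

0.6356


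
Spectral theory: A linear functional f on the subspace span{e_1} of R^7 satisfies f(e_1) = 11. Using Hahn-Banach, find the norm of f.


The norm of f is given by ||f|| = sup_{||x||=1} |f(x)|.
On span{e_1}, ||e_1|| = 1, so ||f|| = |f(e_1)| / ||e_1||
= |11| / 1 = 11.0000

11.0000


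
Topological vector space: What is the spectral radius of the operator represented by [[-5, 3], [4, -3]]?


For a 2x2 matrix, eigenvalues satisfy lambda^2 - (trace)*lambda + det = 0
trace = -5 + -3 = -8
det = -5*-3 - 3*4 = 3
discriminant = (-8)^2 - 4*(3) = 52
spectral radius = max |eigenvalue| = 7.6056

7.6056


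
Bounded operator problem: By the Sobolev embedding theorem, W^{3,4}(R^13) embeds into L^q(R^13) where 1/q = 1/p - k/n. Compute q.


Using the Sobolev embedding formula: 1/q = 1/p - k/n
1/q = 1/4 - 3/13 = 1/52
q = 1/(1/52) = 52

52.0000


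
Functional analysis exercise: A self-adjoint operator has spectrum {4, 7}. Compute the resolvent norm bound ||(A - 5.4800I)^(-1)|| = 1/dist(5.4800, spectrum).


dist(5.4800, {4, 7}) = min(|5.4800 - 4|, |5.4800 - 7|)
= min(1.4800, 1.5200) = 1.4800
Resolvent bound = 1/1.4800 = 0.6757

0.6757


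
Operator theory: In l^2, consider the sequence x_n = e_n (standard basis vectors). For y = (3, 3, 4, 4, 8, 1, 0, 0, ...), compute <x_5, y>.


x_5 = e_5 is the standard basis vector with 1 in position 5.
<x_5, y> = y_5 = 8
As n -> infinity, <x_n, y> -> 0, confirming weak convergence of (x_n) to 0.

8


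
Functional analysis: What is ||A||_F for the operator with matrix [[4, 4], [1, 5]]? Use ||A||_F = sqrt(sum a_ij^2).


||A||_F^2 = sum a_ij^2
= 4^2 + 4^2 + 1^2 + 5^2
= 16 + 16 + 1 + 25 = 58
||A||_F = sqrt(58) = 7.6158

7.6158


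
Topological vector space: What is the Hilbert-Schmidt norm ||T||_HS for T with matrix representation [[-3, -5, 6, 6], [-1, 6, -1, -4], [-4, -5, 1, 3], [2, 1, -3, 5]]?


The Hilbert-Schmidt norm is sqrt(sum of squares of all entries).
Sum of squares = (-3)^2 + (-5)^2 + 6^2 + 6^2 + (-1)^2 + 6^2 + (-1)^2 + (-4)^2 + (-4)^2 + (-5)^2 + 1^2 + 3^2 + 2^2 + 1^2 + (-3)^2 + 5^2
= 9 + 25 + 36 + 36 + 1 + 36 + 1 + 16 + 16 + 25 + 1 + 9 + 4 + 1 + 9 + 25 = 250
||T||_HS = sqrt(250) = 15.8114

15.8114


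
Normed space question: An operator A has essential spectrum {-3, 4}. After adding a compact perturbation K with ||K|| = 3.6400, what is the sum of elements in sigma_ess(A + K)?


By Weyl's theorem, the essential spectrum is invariant under compact perturbations.
sigma_ess(A + K) = sigma_ess(A) = {-3, 4}
Sum = -3 + 4 = 1

1


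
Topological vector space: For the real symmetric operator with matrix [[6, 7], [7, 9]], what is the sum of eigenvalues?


For a self-adjoint (symmetric) matrix, the eigenvalues are real.
The sum of eigenvalues equals the trace of the matrix.
trace = 6 + 9 = 15

15


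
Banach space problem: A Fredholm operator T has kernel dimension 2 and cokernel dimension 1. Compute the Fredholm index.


The Fredholm index is defined as ind(T) = dim(ker T) - dim(coker T)
= 2 - 1
= 1

1


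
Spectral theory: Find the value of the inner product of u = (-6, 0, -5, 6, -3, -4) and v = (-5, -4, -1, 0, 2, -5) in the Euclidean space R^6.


Computing the standard inner product <u, v> = sum u_i * v_i
= -6*-5 + 0*-4 + -5*-1 + 6*0 + -3*2 + -4*-5
= 30 + 0 + 5 + 0 + -6 + 20
= 49

49


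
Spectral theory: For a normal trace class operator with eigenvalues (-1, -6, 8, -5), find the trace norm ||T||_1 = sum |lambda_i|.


For a normal operator, singular values equal |eigenvalues|.
Trace norm = sum |lambda_i| = 1 + 6 + 8 + 5
= 20

20


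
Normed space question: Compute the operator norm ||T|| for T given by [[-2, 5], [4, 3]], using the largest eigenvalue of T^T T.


A^T A = [[20, 2], [2, 34]]
trace(A^T A) = 54, det(A^T A) = 676
discriminant = 54^2 - 4*676 = 212
Largest eigenvalue of A^T A = (trace + sqrt(disc))/2 = 34.2801
||T|| = sqrt(34.2801) = 5.8549

5.8549


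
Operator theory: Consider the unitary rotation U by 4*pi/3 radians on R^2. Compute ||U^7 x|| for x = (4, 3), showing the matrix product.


U is a rotation by theta = 4*pi/3
U^7 = rotation by 7*theta = 28*pi/3 = 4*pi/3 (mod 2*pi)
cos(4*pi/3) = -0.5000, sin(4*pi/3) = -0.8660
U^7 x = (-0.5000 * 4 - -0.8660 * 3, -0.8660 * 4 + -0.5000 * 3)
= (0.5981, -4.9641)
||U^7 x|| = sqrt(0.5981^2 + (-4.9641)^2) = sqrt(25.0000) = 5.0000

5.0000


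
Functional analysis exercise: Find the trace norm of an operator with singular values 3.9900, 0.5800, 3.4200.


The nuclear norm is the sum of all singular values.
||T||_1 = 3.9900 + 0.5800 + 3.4200
= 7.9900

7.9900


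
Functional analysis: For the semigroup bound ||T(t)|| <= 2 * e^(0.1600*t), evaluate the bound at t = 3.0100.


||T(3.0100)|| <= 2 * exp(0.1600 * 3.0100)
= 2 * exp(0.4816)
= 2 * 1.6187
= 3.2373

3.2373


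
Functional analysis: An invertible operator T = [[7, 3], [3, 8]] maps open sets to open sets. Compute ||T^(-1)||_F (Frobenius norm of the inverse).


det(T) = 7*8 - 3*3 = 47
T^(-1) = (1/47) * [[8, -3], [-3, 7]] = [[0.1702, -0.0638], [-0.0638, 0.1489]]
||T^(-1)||_F^2 = 0.1702^2 + (-0.0638)^2 + (-0.0638)^2 + 0.1489^2 = 0.0593
||T^(-1)||_F = sqrt(0.0593) = 0.2435

0.2435


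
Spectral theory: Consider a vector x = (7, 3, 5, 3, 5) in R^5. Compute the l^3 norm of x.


The l^3 norm = (sum |x_i|^3)^(1/3)
Sum of 3th powers = 343 + 27 + 125 + 27 + 125 = 647
||x||_3 = (647)^(1/3) = 8.6490

8.6490


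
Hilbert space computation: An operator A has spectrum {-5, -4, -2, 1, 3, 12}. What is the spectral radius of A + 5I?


Spectrum of A + 5I = {0, 1, 3, 6, 8, 17}
Spectral radius = max |lambda| over the shifted spectrum
= max(0, 1, 3, 6, 8, 17) = 17

17


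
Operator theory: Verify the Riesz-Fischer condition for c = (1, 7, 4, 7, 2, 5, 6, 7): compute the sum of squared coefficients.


sum |c_n|^2 = 1^2 + 7^2 + 4^2 + 7^2 + 2^2 + 5^2 + 6^2 + 7^2
= 1 + 49 + 16 + 49 + 4 + 25 + 36 + 49
= 229

229


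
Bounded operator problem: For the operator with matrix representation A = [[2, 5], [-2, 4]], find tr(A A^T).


trace(A * A^T) = sum of squares of all entries
= 2^2 + 5^2 + (-2)^2 + 4^2
= 4 + 25 + 4 + 16
= 49

49


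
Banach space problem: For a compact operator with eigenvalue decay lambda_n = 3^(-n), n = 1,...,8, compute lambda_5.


The eigenvalue formula gives lambda_5 = 1/3^5
= 1/243
= 0.0041

0.0041


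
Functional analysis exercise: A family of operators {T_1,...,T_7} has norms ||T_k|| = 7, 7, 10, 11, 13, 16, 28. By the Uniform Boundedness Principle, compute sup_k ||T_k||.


By the Uniform Boundedness Principle, the supremum of norms is finite.
sup_k ||T_k|| = max(7, 7, 10, 11, 13, 16, 28) = 28

28


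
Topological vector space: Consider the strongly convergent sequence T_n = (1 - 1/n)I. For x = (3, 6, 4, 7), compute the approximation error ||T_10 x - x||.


T_10 x - x = (1 - 1/10)x - x = -x/10
||x|| = sqrt(110) = 10.4881
||T_10 x - x|| = ||x||/10 = 10.4881/10 = 1.0488

1.0488


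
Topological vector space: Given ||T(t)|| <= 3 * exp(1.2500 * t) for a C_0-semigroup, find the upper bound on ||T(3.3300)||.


||T(3.3300)|| <= 3 * exp(1.2500 * 3.3300)
= 3 * exp(4.1625)
= 3 * 64.2319
= 192.6957

192.6957


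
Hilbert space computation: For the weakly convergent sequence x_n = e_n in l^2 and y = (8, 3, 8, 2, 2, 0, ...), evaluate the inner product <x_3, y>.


x_3 = e_3 is the standard basis vector with 1 in position 3.
<x_3, y> = y_3 = 8
As n -> infinity, <x_n, y> -> 0, confirming weak convergence of (x_n) to 0.

8


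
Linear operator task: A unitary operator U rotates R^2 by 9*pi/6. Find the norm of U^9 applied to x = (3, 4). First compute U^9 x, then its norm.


U is a rotation by theta = 9*pi/6
U^9 = rotation by 9*theta = 81*pi/6 = 9*pi/6 (mod 2*pi)
cos(9*pi/6) = 0.0000, sin(9*pi/6) = -1.0000
U^9 x = (0.0000 * 3 - -1.0000 * 4, -1.0000 * 3 + 0.0000 * 4)
= (4.0000, -3.0000)
||U^9 x|| = sqrt(4.0000^2 + (-3.0000)^2) = sqrt(25.0000) = 5.0000

5.0000


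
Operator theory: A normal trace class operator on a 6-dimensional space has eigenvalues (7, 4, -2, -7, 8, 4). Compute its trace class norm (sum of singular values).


For a normal operator, singular values equal |eigenvalues|.
Trace norm = sum |lambda_i| = 7 + 4 + 2 + 7 + 8 + 4
= 32

32


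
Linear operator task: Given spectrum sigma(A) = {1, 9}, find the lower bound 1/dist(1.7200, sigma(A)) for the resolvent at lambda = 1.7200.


dist(1.7200, {1, 9}) = min(|1.7200 - 1|, |1.7200 - 9|)
= min(0.7200, 7.2800) = 0.7200
Resolvent bound = 1/0.7200 = 1.3889

1.3889


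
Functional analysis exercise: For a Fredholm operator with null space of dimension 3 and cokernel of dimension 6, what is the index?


The Fredholm index is defined as ind(T) = dim(ker T) - dim(coker T)
= 3 - 6
= -3

-3


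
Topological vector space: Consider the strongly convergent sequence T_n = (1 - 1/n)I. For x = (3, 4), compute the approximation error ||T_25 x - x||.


T_25 x - x = (1 - 1/25)x - x = -x/25
||x|| = sqrt(25) = 5.0000
||T_25 x - x|| = ||x||/25 = 5.0000/25 = 0.2000

0.2000
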